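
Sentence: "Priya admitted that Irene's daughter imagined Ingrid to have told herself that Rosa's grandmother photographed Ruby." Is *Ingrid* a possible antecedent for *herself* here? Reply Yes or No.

*herself* is a reflexive; Principle A requires it to be bound within its binding domain — the clause headed by 'told'.
— Ingrid: subject of the clause headed by 'told'; c-commands the reflexive within its binding domain — allowed (Principle A).

Yes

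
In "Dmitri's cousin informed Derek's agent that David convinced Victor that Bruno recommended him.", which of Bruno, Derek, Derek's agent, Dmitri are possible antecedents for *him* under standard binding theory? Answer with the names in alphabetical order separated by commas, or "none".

Derek, Derek's agent, Dmitri

*him* is a pronoun; Principle B requires it to be free in its binding domain — the clause headed by 'recommended'.
— Bruno: subject of the clause headed by 'recommended'; c-commands the pronoun within its binding domain — blocked (Principle B).
— Derek: possessor inside the object DP of the matrix clause; does not c-command the pronoun — Principle B does not apply; allowed.
— Derek's agent: object of the matrix clause; c-commands the pronoun but lies outside its binding domain — allowed.
— Dmitri: possessor inside the subject DP of the matrix clause; does not c-command the pronoun — Principle B does not apply; allowed.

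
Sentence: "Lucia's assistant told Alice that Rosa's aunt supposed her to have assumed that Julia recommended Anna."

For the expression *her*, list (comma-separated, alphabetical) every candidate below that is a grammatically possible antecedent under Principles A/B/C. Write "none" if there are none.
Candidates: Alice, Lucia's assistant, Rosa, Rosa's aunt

*her* is a pronoun; Principle B requires it to be free in its binding domain — the clause headed by 'supposed'.
— Alice: object of the matrix clause; c-commands the pronoun but lies outside its binding domain — allowed.
— Lucia's assistant: subject of the matrix clause; c-commands the pronoun but lies outside its binding domain — allowed.
— Rosa: possessor inside the subject DP of the clause headed by 'supposed'; does not c-command the pronoun — Principle B does not apply; allowed.
— Rosa's aunt: subject of the clause headed by 'supposed'; c-commands the pronoun within its binding domain — blocked (Principle B).

Alice, Lucia's assistant, Rosa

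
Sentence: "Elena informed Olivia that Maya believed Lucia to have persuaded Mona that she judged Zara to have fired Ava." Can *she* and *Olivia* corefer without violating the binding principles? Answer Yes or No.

*Olivia* is an R-expression; Principle C requires it to be free (not bound by any c-commanding expression).
— she: subject of the clause headed by 'judged'; the pronoun does not c-command the R-expression — coreference allowed.

Yes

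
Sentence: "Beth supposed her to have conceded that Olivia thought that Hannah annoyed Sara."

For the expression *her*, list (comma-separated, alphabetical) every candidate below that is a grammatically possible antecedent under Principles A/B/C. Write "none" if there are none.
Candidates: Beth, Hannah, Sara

none

*her* is a pronoun; Principle B requires it to be free in its binding domain — the matrix clause.
— Beth: subject of the matrix clause; c-commands the pronoun within its binding domain — blocked (Principle B).
— Hannah: subject of the clause headed by 'annoyed'; is c-commanded by the pronoun; coreference would bind this R-expression — blocked (Principle C).
— Sara: object of the clause headed by 'annoyed'; is c-commanded by the pronoun; coreference would bind this R-expression — blocked (Principle C).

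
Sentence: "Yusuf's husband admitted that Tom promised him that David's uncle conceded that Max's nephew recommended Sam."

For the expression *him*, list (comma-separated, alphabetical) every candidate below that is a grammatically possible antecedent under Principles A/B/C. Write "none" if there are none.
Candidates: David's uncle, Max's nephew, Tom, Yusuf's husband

*him* is a pronoun; Principle B requires it to be free in its binding domain — the clause headed by 'promised'.
— David's uncle: subject of the clause headed by 'conceded'; is c-commanded by the pronoun; coreference would bind this R-expression — blocked (Principle C).
— Max's nephew: subject of the clause headed by 'recommended'; is c-commanded by the pronoun; coreference would bind this R-expression — blocked (Principle C).
— Tom: subject of the clause headed by 'promised'; c-commands the pronoun within its binding domain — blocked (Principle B).
— Yusuf's husband: subject of the matrix clause; c-commands the pronoun but lies outside its binding domain — allowed.

Yusuf's husband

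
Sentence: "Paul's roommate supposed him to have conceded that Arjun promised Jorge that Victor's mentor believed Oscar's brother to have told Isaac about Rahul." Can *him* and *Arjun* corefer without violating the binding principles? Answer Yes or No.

No

*Arjun* is an R-expression; Principle C requires it to be free (not bound by any c-commanding expression).
— him: subject of the clause headed by 'conceded'; the pronoun c-commands the R-expression — coreference blocked (Principle C).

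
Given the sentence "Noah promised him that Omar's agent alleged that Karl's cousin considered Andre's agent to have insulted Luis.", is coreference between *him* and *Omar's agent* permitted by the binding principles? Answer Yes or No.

No

*him* is a pronoun; Principle B requires it to be free in its binding domain — the matrix clause.
— Omar's agent: subject of the clause headed by 'alleged'; is c-commanded by the pronoun; coreference would bind this R-expression — blocked (Principle C).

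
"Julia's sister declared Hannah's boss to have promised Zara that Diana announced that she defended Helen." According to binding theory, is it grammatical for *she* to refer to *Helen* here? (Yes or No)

*Helen* is an R-expression; Principle C requires it to be free (not bound by any c-commanding expression).
— she: subject of the clause headed by 'defended'; the pronoun c-commands the R-expression — coreference blocked (Principle C).

No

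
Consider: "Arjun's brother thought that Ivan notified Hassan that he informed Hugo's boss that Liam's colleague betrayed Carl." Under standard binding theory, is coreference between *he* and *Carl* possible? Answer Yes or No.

No

*Carl* is an R-expression; Principle C requires it to be free (not bound by any c-commanding expression).
— he: subject of the clause headed by 'informed'; the pronoun c-commands the R-expression — coreference blocked (Principle C).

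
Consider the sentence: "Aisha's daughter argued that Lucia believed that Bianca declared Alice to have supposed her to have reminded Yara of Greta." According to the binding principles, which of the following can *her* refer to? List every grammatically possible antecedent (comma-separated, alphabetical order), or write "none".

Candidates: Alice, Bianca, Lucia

Bianca, Lucia

*her* is a pronoun; Principle B requires it to be free in its binding domain — the clause headed by 'supposed'.
— Alice: subject of the clause headed by 'supposed'; c-commands the pronoun within its binding domain — blocked (Principle B).
— Bianca: subject of the clause headed by 'declared'; c-commands the pronoun but lies outside its binding domain — allowed.
— Lucia: subject of the clause headed by 'believed'; c-commands the pronoun but lies outside its binding domain — allowed.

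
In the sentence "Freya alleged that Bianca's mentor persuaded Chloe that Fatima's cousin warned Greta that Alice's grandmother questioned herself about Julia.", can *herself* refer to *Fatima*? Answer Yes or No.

No

*herself* is a reflexive; Principle A requires it to be bound within its binding domain — the clause headed by 'questioned'.
— Fatima: possessor inside the subject DP of the clause headed by 'warned'; does not c-command the reflexive — cannot bind it (Principle A).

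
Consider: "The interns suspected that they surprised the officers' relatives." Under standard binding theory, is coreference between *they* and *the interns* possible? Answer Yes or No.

Yes

*the interns* is an R-expression; Principle C requires it to be free (not bound by any c-commanding expression).
— they: subject of the clause headed by 'surprised'; the pronoun does not c-command the R-expression — coreference allowed.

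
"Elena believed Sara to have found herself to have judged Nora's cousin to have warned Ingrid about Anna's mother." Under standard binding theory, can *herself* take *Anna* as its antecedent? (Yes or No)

No

*herself* is a reflexive; Principle A requires it to be bound within its binding domain — the clause headed by 'found'.
— Anna: possessor inside the second object DP of the clause headed by 'warned'; does not c-command the reflexive — cannot bind it (Principle A).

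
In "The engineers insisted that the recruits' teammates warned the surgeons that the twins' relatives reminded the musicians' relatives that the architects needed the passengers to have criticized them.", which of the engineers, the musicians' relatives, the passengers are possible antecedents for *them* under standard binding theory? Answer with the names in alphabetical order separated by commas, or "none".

the engineers, the musicians' relatives

*them* is a pronoun; Principle B requires it to be free in its binding domain — the clause headed by 'criticized'.
— the engineers: subject of the matrix clause; c-commands the pronoun but lies outside its binding domain — allowed.
— the musicians' relatives: object of the clause headed by 'reminded'; c-commands the pronoun but lies outside its binding domain — allowed.
— the passengers: subject of the clause headed by 'criticized'; c-commands the pronoun within its binding domain — blocked (Principle B).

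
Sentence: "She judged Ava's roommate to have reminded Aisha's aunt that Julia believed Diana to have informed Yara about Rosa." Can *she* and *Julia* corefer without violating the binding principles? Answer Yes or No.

*Julia* is an R-expression; Principle C requires it to be free (not bound by any c-commanding expression).
— she: subject of the matrix clause; the pronoun c-commands the R-expression — coreference blocked (Principle C).

No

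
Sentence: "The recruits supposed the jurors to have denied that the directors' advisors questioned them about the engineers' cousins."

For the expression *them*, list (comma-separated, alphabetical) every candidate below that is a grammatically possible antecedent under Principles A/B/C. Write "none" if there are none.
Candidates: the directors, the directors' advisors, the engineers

*them* is a pronoun; Principle B requires it to be free in its binding domain — the clause headed by 'questioned'.
— the directors: possessor inside the subject DP of the clause headed by 'questioned'; does not c-command the pronoun — Principle B does not apply; allowed.
— the directors' advisors: subject of the clause headed by 'questioned'; c-commands the pronoun within its binding domain — blocked (Principle B).
— the engineers: possessor inside the second object DP of the clause headed by 'questioned'; is c-commanded by the pronoun; coreference would bind this R-expression — blocked (Principle C).

the directors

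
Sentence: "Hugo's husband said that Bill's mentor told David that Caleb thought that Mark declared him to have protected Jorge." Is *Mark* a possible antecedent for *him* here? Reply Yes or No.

No

*him* is a pronoun; Principle B requires it to be free in its binding domain — the clause headed by 'declared'.
— Mark: subject of the clause headed by 'declared'; c-commands the pronoun within its binding domain — blocked (Principle B).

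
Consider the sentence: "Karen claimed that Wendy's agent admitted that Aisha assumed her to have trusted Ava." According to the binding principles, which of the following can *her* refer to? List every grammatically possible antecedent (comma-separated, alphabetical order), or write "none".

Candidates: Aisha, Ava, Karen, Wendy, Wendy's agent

Karen, Wendy, Wendy's agent

*her* is a pronoun; Principle B requires it to be free in its binding domain — the clause headed by 'assumed'.
— Aisha: subject of the clause headed by 'assumed'; c-commands the pronoun within its binding domain — blocked (Principle B).
— Ava: object of the clause headed by 'trusted'; is c-commanded by the pronoun; coreference would bind this R-expression — blocked (Principle C).
— Karen: subject of the matrix clause; c-commands the pronoun but lies outside its binding domain — allowed.
— Wendy: possessor inside the subject DP of the clause headed by 'admitted'; does not c-command the pronoun — Principle B does not apply; allowed.
— Wendy's agent: subject of the clause headed by 'admitted'; c-commands the pronoun but lies outside its binding domain — allowed.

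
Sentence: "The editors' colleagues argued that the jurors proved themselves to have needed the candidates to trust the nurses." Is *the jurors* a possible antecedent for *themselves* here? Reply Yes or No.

*themselves* is a reflexive; Principle A requires it to be bound within its binding domain — the clause headed by 'proved'.
— the jurors: subject of the clause headed by 'proved'; c-commands the reflexive within its binding domain — allowed (Principle A).

Yes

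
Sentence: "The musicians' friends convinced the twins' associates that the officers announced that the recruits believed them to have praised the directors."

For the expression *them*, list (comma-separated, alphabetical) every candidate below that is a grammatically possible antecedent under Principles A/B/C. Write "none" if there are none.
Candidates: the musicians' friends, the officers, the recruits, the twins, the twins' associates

the musicians' friends, the officers, the twins, the twins' associates

*them* is a pronoun; Principle B requires it to be free in its binding domain — the clause headed by 'believed'.
— the musicians' friends: subject of the matrix clause; c-commands the pronoun but lies outside its binding domain — allowed.
— the officers: subject of the clause headed by 'announced'; c-commands the pronoun but lies outside its binding domain — allowed.
— the recruits: subject of the clause headed by 'believed'; c-commands the pronoun within its binding domain — blocked (Principle B).
— the twins: possessor inside the object DP of the matrix clause; does not c-command the pronoun — Principle B does not apply; allowed.
— the twins' associates: object of the matrix clause; c-commands the pronoun but lies outside its binding domain — allowed.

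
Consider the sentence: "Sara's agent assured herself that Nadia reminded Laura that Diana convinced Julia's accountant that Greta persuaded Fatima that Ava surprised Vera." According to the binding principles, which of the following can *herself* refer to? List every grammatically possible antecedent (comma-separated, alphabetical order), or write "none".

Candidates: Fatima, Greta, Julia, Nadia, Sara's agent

Sara's agent

*herself* is a reflexive; Principle A requires it to be bound within its binding domain — the matrix clause.
— Fatima: object of the clause headed by 'persuaded'; does not c-command the reflexive — cannot bind it (Principle A).
— Greta: subject of the clause headed by 'persuaded'; does not c-command the reflexive — cannot bind it (Principle A).
— Julia: possessor inside the object DP of the clause headed by 'convinced'; does not c-command the reflexive — cannot bind it (Principle A).
— Nadia: subject of the clause headed by 'reminded'; does not c-command the reflexive — cannot bind it (Principle A).
— Sara's agent: subject of the matrix clause; c-commands the reflexive within its binding domain — allowed (Principle A).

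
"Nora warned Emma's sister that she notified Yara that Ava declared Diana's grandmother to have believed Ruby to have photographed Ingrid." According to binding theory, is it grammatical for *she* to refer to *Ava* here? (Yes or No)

No

*Ava* is an R-expression; Principle C requires it to be free (not bound by any c-commanding expression).
— she: subject of the clause headed by 'notified'; the pronoun c-commands the R-expression — coreference blocked (Principle C).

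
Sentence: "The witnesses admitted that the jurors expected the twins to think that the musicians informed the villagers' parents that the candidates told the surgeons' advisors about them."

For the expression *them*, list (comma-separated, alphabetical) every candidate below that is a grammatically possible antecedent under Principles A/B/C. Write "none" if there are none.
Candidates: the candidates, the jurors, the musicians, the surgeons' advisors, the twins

the jurors, the musicians, the twins

*them* is a pronoun; Principle B requires it to be free in its binding domain — the clause headed by 'told'.
— the candidates: subject of the clause headed by 'told'; c-commands the pronoun within its binding domain — blocked (Principle B).
— the jurors: subject of the clause headed by 'expected'; c-commands the pronoun but lies outside its binding domain — allowed.
— the musicians: subject of the clause headed by 'informed'; c-commands the pronoun but lies outside its binding domain — allowed.
— the surgeons' advisors: object of the clause headed by 'told'; c-commands the pronoun within its binding domain — blocked (Principle B).
— the twins: subject of the clause headed by 'think'; c-commands the pronoun but lies outside its binding domain — allowed.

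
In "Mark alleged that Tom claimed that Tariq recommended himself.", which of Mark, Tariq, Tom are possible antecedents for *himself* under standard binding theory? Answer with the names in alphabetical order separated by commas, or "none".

Tariq

*himself* is a reflexive; Principle A requires it to be bound within its binding domain — the clause headed by 'recommended'.
— Mark: subject of the matrix clause; c-commands the reflexive but lies outside its binding domain — cannot bind it (Principle A).
— Tariq: subject of the clause headed by 'recommended'; c-commands the reflexive within its binding domain — allowed (Principle A).
— Tom: subject of the clause headed by 'claimed'; c-commands the reflexive but lies outside its binding domain — cannot bind it (Principle A).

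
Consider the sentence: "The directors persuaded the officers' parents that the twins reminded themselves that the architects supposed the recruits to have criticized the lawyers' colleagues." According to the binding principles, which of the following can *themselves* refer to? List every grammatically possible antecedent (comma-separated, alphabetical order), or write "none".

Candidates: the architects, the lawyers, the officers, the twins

*themselves* is a reflexive; Principle A requires it to be bound within its binding domain — the clause headed by 'reminded'.
— the architects: subject of the clause headed by 'supposed'; does not c-command the reflexive — cannot bind it (Principle A).
— the lawyers: possessor inside the object DP of the clause headed by 'criticized'; does not c-command the reflexive — cannot bind it (Principle A).
— the officers: possessor inside the object DP of the matrix clause; does not c-command the reflexive — cannot bind it (Principle A).
— the twins: subject of the clause headed by 'reminded'; c-commands the reflexive within its binding domain — allowed (Principle A).

the twins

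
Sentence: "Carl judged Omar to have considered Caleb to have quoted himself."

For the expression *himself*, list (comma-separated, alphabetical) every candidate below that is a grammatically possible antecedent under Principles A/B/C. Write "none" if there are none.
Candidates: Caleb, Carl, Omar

Caleb

*himself* is a reflexive; Principle A requires it to be bound within its binding domain — the clause headed by 'quoted'.
— Caleb: subject of the clause headed by 'quoted'; c-commands the reflexive within its binding domain — allowed (Principle A).
— Carl: subject of the matrix clause; c-commands the reflexive but lies outside its binding domain — cannot bind it (Principle A).
— Omar: subject of the clause headed by 'considered'; c-commands the reflexive but lies outside its binding domain — cannot bind it (Principle A).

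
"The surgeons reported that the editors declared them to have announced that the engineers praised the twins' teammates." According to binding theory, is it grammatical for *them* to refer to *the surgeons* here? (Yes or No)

Yes

*the surgeons* is an R-expression; Principle C requires it to be free (not bound by any c-commanding expression).
— them: subject of the clause headed by 'announced'; the pronoun does not c-command the R-expression — coreference allowed.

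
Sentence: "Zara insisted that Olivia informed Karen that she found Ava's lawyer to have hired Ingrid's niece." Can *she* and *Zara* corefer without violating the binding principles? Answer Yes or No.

Yes

*Zara* is an R-expression; Principle C requires it to be free (not bound by any c-commanding expression).
— she: subject of the clause headed by 'found'; the pronoun does not c-command the R-expression — coreference allowed.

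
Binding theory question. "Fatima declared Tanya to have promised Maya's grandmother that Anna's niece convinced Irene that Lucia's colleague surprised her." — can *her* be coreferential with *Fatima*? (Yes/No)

Yes

*her* is a pronoun; Principle B requires it to be free in its binding domain — the clause headed by 'surprised'.
— Fatima: subject of the matrix clause; c-commands the pronoun but lies outside its binding domain — allowed.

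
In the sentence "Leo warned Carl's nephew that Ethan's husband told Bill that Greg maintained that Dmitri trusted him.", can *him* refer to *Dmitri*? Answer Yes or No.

*him* is a pronoun; Principle B requires it to be free in its binding domain — the clause headed by 'trusted'.
— Dmitri: subject of the clause headed by 'trusted'; c-commands the pronoun within its binding domain — blocked (Principle B).

No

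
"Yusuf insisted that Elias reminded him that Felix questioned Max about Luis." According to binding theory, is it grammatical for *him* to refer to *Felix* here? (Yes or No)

No

*Felix* is an R-expression; Principle C requires it to be free (not bound by any c-commanding expression).
— him: object of the clause headed by 'reminded'; the pronoun c-commands the R-expression — coreference blocked (Principle C).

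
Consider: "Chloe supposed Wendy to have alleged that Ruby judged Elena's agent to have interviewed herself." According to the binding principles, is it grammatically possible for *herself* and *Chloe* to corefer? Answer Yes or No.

*herself* is a reflexive; Principle A requires it to be bound within its binding domain — the clause headed by 'interviewed'.
— Chloe: subject of the matrix clause; c-commands the reflexive but lies outside its binding domain — cannot bind it (Principle A).

No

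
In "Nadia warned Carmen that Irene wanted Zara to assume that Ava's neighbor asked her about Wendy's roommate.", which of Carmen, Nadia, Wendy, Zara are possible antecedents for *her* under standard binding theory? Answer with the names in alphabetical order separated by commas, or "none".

*her* is a pronoun; Principle B requires it to be free in its binding domain — the clause headed by 'asked'.
— Carmen: object of the matrix clause; c-commands the pronoun but lies outside its binding domain — allowed.
— Nadia: subject of the matrix clause; c-commands the pronoun but lies outside its binding domain — allowed.
— Wendy: possessor inside the second object DP of the clause headed by 'asked'; is c-commanded by the pronoun; coreference would bind this R-expression — blocked (Principle C).
— Zara: subject of the clause headed by 'assume'; c-commands the pronoun but lies outside its binding domain — allowed.

Carmen, Nadia, Zara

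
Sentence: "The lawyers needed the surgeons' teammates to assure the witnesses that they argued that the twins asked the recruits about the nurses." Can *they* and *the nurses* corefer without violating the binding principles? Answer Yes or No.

*the nurses* is an R-expression; Principle C requires it to be free (not bound by any c-commanding expression).
— they: subject of the clause headed by 'argued'; the pronoun c-commands the R-expression — coreference blocked (Principle C).

No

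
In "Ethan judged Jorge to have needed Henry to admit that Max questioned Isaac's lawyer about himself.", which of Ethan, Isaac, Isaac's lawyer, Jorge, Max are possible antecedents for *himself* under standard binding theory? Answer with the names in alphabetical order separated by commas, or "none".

Isaac's lawyer, Max

*himself* is a reflexive; Principle A requires it to be bound within its binding domain — the clause headed by 'questioned'.
— Ethan: subject of the matrix clause; c-commands the reflexive but lies outside its binding domain — cannot bind it (Principle A).
— Isaac: possessor inside the object DP of the clause headed by 'questioned'; does not c-command the reflexive — cannot bind it (Principle A).
— Isaac's lawyer: object of the clause headed by 'questioned'; c-commands the reflexive within its binding domain — allowed (Principle A).
— Jorge: subject of the clause headed by 'needed'; c-commands the reflexive but lies outside its binding domain — cannot bind it (Principle A).
— Max: subject of the clause headed by 'questioned'; c-commands the reflexive within its binding domain — allowed (Principle A).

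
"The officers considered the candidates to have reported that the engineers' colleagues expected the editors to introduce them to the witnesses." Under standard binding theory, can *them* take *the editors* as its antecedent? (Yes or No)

No

*them* is a pronoun; Principle B requires it to be free in its binding domain — the clause headed by 'introduce'.
— the editors: subject of the clause headed by 'introduce'; c-commands the pronoun within its binding domain — blocked (Principle B).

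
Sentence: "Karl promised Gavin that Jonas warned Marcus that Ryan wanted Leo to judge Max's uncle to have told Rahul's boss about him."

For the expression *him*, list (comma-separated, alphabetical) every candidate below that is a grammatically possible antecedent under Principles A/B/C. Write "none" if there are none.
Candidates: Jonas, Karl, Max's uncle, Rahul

*him* is a pronoun; Principle B requires it to be free in its binding domain — the clause headed by 'told'.
— Jonas: subject of the clause headed by 'warned'; c-commands the pronoun but lies outside its binding domain — allowed.
— Karl: subject of the matrix clause; c-commands the pronoun but lies outside its binding domain — allowed.
— Max's uncle: subject of the clause headed by 'told'; c-commands the pronoun within its binding domain — blocked (Principle B).
— Rahul: possessor inside the object DP of the clause headed by 'told'; does not c-command the pronoun — Principle B does not apply; allowed.

Jonas, Karl, Rahul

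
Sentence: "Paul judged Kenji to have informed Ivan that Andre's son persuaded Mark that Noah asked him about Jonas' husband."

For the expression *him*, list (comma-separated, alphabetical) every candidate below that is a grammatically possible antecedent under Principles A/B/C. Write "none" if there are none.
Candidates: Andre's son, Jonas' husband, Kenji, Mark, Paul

Andre's son, Kenji, Mark, Paul

*him* is a pronoun; Principle B requires it to be free in its binding domain — the clause headed by 'asked'.
— Andre's son: subject of the clause headed by 'persuaded'; c-commands the pronoun but lies outside its binding domain — allowed.
— Jonas' husband: second object of the clause headed by 'asked'; is c-commanded by the pronoun; coreference would bind this R-expression — blocked (Principle C).
— Kenji: subject of the clause headed by 'informed'; c-commands the pronoun but lies outside its binding domain — allowed.
— Mark: object of the clause headed by 'persuaded'; c-commands the pronoun but lies outside its binding domain — allowed.
— Paul: subject of the matrix clause; c-commands the pronoun but lies outside its binding domain — allowed.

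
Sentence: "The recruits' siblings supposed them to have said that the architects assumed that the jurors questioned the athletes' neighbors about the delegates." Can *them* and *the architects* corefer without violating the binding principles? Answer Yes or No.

*the architects* is an R-expression; Principle C requires it to be free (not bound by any c-commanding expression).
— them: subject of the clause headed by 'said'; the pronoun c-commands the R-expression — coreference blocked (Principle C).

No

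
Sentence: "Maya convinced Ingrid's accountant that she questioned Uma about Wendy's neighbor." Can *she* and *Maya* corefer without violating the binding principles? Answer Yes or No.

*Maya* is an R-expression; Principle C requires it to be free (not bound by any c-commanding expression).
— she: subject of the clause headed by 'questioned'; the pronoun does not c-command the R-expression — coreference allowed.

Yes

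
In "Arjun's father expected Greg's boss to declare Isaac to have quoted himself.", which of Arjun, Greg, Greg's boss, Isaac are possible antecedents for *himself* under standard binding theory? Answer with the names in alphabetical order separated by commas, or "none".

Isaac

*himself* is a reflexive; Principle A requires it to be bound within its binding domain — the clause headed by 'quoted'.
— Arjun: possessor inside the subject DP of the matrix clause; does not c-command the reflexive — cannot bind it (Principle A).
— Greg: possessor inside the subject DP of the clause headed by 'declare'; does not c-command the reflexive — cannot bind it (Principle A).
— Greg's boss: subject of the clause headed by 'declare'; c-commands the reflexive but lies outside its binding domain — cannot bind it (Principle A).
— Isaac: subject of the clause headed by 'quoted'; c-commands the reflexive within its binding domain — allowed (Principle A).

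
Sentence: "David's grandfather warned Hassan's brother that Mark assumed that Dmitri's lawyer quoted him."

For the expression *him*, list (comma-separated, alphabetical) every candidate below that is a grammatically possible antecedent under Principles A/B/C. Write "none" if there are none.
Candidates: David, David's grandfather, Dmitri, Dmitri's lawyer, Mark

David, David's grandfather, Dmitri, Mark

*him* is a pronoun; Principle B requires it to be free in its binding domain — the clause headed by 'quoted'.
— David: possessor inside the subject DP of the matrix clause; does not c-command the pronoun — Principle B does not apply; allowed.
— David's grandfather: subject of the matrix clause; c-commands the pronoun but lies outside its binding domain — allowed.
— Dmitri: possessor inside the subject DP of the clause headed by 'quoted'; does not c-command the pronoun — Principle B does not apply; allowed.
— Dmitri's lawyer: subject of the clause headed by 'quoted'; c-commands the pronoun within its binding domain — blocked (Principle B).
— Mark: subject of the clause headed by 'assumed'; c-commands the pronoun but lies outside its binding domain — allowed.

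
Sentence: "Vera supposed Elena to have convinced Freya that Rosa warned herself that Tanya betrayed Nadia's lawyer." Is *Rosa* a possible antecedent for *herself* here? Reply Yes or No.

*herself* is a reflexive; Principle A requires it to be bound within its binding domain — the clause headed by 'warned'.
— Rosa: subject of the clause headed by 'warned'; c-commands the reflexive within its binding domain — allowed (Principle A).

Yes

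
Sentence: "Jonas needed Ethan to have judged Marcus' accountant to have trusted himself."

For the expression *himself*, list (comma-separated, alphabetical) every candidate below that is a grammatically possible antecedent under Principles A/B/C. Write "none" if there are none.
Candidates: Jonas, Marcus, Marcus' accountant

*himself* is a reflexive; Principle A requires it to be bound within its binding domain — the clause headed by 'trusted'.
— Jonas: subject of the matrix clause; c-commands the reflexive but lies outside its binding domain — cannot bind it (Principle A).
— Marcus: possessor inside the subject DP of the clause headed by 'trusted'; does not c-command the reflexive — cannot bind it (Principle A).
— Marcus' accountant: subject of the clause headed by 'trusted'; c-commands the reflexive within its binding domain — allowed (Principle A).

Marcus' accountant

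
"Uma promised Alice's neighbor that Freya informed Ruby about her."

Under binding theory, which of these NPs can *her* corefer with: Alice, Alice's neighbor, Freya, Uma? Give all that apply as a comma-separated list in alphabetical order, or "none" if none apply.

Alice, Alice's neighbor, Uma

*her* is a pronoun; Principle B requires it to be free in its binding domain — the clause headed by 'informed'.
— Alice: possessor inside the object DP of the matrix clause; does not c-command the pronoun — Principle B does not apply; allowed.
— Alice's neighbor: object of the matrix clause; c-commands the pronoun but lies outside its binding domain — allowed.
— Freya: subject of the clause headed by 'informed'; c-commands the pronoun within its binding domain — blocked (Principle B).
— Uma: subject of the matrix clause; c-commands the pronoun but lies outside its binding domain — allowed.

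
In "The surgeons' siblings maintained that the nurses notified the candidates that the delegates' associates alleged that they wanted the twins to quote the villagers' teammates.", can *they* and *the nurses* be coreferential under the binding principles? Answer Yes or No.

Yes

*the nurses* is an R-expression; Principle C requires it to be free (not bound by any c-commanding expression).
— they: subject of the clause headed by 'wanted'; the pronoun does not c-command the R-expression — coreference allowed.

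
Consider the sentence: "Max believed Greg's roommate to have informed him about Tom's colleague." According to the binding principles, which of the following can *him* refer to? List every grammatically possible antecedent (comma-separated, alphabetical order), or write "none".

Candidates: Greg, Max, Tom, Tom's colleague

*him* is a pronoun; Principle B requires it to be free in its binding domain — the clause headed by 'informed'.
— Greg: possessor inside the subject DP of the clause headed by 'informed'; does not c-command the pronoun — Principle B does not apply; allowed.
— Max: subject of the matrix clause; c-commands the pronoun but lies outside its binding domain — allowed.
— Tom: possessor inside the second object DP of the clause headed by 'informed'; is c-commanded by the pronoun; coreference would bind this R-expression — blocked (Principle C).
— Tom's colleague: second object of the clause headed by 'informed'; is c-commanded by the pronoun; coreference would bind this R-expression — blocked (Principle C).

Greg, Max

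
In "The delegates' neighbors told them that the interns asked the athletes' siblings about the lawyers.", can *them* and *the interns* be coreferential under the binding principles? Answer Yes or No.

*the interns* is an R-expression; Principle C requires it to be free (not bound by any c-commanding expression).
— them: object of the matrix clause; the pronoun c-commands the R-expression — coreference blocked (Principle C).

No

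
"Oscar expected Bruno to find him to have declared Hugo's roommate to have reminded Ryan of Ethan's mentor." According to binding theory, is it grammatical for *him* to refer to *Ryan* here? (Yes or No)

No

*Ryan* is an R-expression; Principle C requires it to be free (not bound by any c-commanding expression).
— him: subject of the clause headed by 'declared'; the pronoun c-commands the R-expression — coreference blocked (Principle C).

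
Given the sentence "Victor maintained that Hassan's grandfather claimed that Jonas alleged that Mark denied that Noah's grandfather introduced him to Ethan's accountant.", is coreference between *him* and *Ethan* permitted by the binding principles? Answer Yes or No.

No

*him* is a pronoun; Principle B requires it to be free in its binding domain — the clause headed by 'introduced'.
— Ethan: possessor inside the second object DP of the clause headed by 'introduced'; is c-commanded by the pronoun; coreference would bind this R-expression — blocked (Principle C).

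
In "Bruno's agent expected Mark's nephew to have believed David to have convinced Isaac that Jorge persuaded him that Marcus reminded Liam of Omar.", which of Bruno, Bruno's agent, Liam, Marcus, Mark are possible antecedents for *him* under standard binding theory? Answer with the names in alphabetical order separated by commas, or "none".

Bruno, Bruno's agent, Mark

*him* is a pronoun; Principle B requires it to be free in its binding domain — the clause headed by 'persuaded'.
— Bruno: possessor inside the subject DP of the matrix clause; does not c-command the pronoun — Principle B does not apply; allowed.
— Bruno's agent: subject of the matrix clause; c-commands the pronoun but lies outside its binding domain — allowed.
— Liam: object of the clause headed by 'reminded'; is c-commanded by the pronoun; coreference would bind this R-expression — blocked (Principle C).
— Marcus: subject of the clause headed by 'reminded'; is c-commanded by the pronoun; coreference would bind this R-expression — blocked (Principle C).
— Mark: possessor inside the subject DP of the clause headed by 'believed'; does not c-command the pronoun — Principle B does not apply; allowed.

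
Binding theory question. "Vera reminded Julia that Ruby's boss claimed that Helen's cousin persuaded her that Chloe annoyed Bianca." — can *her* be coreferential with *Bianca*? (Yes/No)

No

*her* is a pronoun; Principle B requires it to be free in its binding domain — the clause headed by 'persuaded'.
— Bianca: object of the clause headed by 'annoyed'; is c-commanded by the pronoun; coreference would bind this R-expression — blocked (Principle C).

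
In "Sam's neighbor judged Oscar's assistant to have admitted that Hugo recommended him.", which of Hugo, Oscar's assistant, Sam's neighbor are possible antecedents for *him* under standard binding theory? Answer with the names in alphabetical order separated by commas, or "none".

Oscar's assistant, Sam's neighbor

*him* is a pronoun; Principle B requires it to be free in its binding domain — the clause headed by 'recommended'.
— Hugo: subject of the clause headed by 'recommended'; c-commands the pronoun within its binding domain — blocked (Principle B).
— Oscar's assistant: subject of the clause headed by 'admitted'; c-commands the pronoun but lies outside its binding domain — allowed.
— Sam's neighbor: subject of the matrix clause; c-commands the pronoun but lies outside its binding domain — allowed.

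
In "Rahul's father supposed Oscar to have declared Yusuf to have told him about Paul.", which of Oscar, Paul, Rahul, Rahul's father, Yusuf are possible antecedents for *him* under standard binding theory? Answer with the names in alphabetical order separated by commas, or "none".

*him* is a pronoun; Principle B requires it to be free in its binding domain — the clause headed by 'told'.
— Oscar: subject of the clause headed by 'declared'; c-commands the pronoun but lies outside its binding domain — allowed.
— Paul: second object of the clause headed by 'told'; is c-commanded by the pronoun; coreference would bind this R-expression — blocked (Principle C).
— Rahul: possessor inside the subject DP of the matrix clause; does not c-command the pronoun — Principle B does not apply; allowed.
— Rahul's father: subject of the matrix clause; c-commands the pronoun but lies outside its binding domain — allowed.
— Yusuf: subject of the clause headed by 'told'; c-commands the pronoun within its binding domain — blocked (Principle B).

Oscar, Rahul, Rahul's father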